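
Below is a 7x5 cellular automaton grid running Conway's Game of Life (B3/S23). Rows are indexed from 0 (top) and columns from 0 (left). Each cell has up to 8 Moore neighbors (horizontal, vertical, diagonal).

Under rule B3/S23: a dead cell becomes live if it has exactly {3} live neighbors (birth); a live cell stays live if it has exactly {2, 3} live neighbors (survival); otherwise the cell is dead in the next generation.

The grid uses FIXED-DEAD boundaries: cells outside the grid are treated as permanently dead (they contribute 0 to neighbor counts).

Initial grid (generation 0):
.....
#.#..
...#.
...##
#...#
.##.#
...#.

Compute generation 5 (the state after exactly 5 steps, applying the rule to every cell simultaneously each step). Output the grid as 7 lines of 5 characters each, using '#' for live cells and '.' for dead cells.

Answer: .....
..##.
.#..#
##.##
.#.##
.#..#
..##.

Derivation:
Simulating step by step:
Generation 0 (given above): 11 live cells
Generation 1: 13 live cells
.....
.....
..###
...##
.##.#
.##.#
..##.
Generation 2: 10 live cells
.....
...#.
..#.#
.#...
.#..#
....#
.###.
Generation 3: 10 live cells
.....
...#.
..##.
.###.
.....
.#..#
..##.
Generation 4: 12 live cells
.....
..##.
.#..#
.#.#.
.#.#.
..##.
..##.
Generation 5: 15 live cells
(generation 5 grid is the final answer)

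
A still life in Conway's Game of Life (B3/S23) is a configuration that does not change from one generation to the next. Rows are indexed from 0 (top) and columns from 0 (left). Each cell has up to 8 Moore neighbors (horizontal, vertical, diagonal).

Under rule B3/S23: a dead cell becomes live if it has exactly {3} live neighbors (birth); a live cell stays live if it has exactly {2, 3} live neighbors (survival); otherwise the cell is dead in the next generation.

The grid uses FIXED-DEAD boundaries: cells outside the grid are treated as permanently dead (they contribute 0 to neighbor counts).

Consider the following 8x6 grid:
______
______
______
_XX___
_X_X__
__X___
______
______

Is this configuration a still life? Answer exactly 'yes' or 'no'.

Answer: yes

Derivation:
Compute generation 1 and compare to generation 0 (given above):
Generation 1:
______
______
______
_XX___
_X_X__
__X___
______
______
The grids are IDENTICAL -> still life.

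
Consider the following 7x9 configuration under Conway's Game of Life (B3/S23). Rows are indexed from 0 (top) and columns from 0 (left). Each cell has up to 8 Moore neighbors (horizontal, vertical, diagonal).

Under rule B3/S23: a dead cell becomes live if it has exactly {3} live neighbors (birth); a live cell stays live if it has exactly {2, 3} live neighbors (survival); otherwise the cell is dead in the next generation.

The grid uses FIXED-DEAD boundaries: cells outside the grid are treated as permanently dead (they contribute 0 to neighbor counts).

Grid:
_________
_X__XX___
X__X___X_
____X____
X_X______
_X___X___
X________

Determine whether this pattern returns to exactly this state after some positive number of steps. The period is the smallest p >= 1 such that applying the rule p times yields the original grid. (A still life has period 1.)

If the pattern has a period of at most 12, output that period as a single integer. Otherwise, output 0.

Simulating and comparing each generation to the original:
Gen 0 (original, given above): 12 live cells
Gen 1: 8 live cells, differs from original
Gen 2: 7 live cells, differs from original
Gen 3: 9 live cells, differs from original
Gen 4: 10 live cells, differs from original
Gen 5: 11 live cells, differs from original
Gen 6: 11 live cells, differs from original
Gen 7: 9 live cells, differs from original
Gen 8: 11 live cells, differs from original
Gen 9: 8 live cells, differs from original
Gen 10: 8 live cells, differs from original
Gen 11: 8 live cells, differs from original
Gen 12: 6 live cells, differs from original
No period found within 12 steps.

Answer: 0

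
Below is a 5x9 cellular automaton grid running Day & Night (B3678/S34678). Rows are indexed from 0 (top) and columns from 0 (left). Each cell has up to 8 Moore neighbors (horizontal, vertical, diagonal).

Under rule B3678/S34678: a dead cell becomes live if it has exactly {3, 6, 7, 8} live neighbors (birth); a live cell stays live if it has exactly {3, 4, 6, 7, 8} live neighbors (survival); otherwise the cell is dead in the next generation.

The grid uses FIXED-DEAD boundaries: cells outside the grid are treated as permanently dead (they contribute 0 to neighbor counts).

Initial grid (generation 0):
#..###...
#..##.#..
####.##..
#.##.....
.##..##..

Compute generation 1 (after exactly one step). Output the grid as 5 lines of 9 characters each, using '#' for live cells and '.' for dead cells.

Answer: ...###...
#...###..
#....#...
####.....
.###.....

Derivation:
Simulating step by step:
Generation 0 (given above): 21 live cells
Generation 1: 16 live cells
(generation 1 grid is the final answer)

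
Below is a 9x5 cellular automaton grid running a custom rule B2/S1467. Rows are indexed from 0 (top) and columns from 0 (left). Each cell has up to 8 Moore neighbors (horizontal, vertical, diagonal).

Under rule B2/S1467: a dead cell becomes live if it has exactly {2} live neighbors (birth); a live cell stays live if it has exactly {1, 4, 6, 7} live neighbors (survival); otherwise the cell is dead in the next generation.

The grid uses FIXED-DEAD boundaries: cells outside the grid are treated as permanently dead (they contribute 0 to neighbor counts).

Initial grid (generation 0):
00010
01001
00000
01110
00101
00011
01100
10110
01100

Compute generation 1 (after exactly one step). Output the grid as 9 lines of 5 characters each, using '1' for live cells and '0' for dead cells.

Answer: 00111
00111
10001
00001
00100
00010
10100
00000
10000

Derivation:
Simulating step by step:
Generation 0 (given above): 17 live cells
Generation 1: 14 live cells
(generation 1 grid is the final answer)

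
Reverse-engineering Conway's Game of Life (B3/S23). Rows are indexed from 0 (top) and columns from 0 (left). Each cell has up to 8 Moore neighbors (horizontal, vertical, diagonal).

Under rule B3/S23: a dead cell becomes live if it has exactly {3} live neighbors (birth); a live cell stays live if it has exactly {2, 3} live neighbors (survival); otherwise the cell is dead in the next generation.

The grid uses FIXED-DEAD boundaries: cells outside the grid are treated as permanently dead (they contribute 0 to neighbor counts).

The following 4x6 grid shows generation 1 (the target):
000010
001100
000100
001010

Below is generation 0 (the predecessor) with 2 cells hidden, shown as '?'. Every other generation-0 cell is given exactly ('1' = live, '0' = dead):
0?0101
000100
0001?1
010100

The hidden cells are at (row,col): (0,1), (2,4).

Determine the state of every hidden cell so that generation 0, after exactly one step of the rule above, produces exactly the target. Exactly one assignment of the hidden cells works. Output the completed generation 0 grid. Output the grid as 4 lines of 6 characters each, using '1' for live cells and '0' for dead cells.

Answer: 000101
000100
000101
010100

Derivation:
Hidden generation-0 cells (in order): (0,1), (2,4).
A hidden cell only influences target cells in its own 3x3 neighborhood. Try each of the 2^2 = 4 assignments, step the completed generation 0 forward once under B3/S23, and compare with the target:
  (0,1)=0 (2,4)=0 -> step reproduces the target at every cell -> ACCEPT
  (0,1)=0 (2,4)=1 -> step gives (1,5)='1' but target has '0' -> reject
  (0,1)=1 (2,4)=0 -> step gives (0,2)='1' but target has '0' -> reject
  (0,1)=1 (2,4)=1 -> step gives (0,2)='1' but target has '0' -> reject
Unique solution: (0,1)=dead, (2,4)=dead.
Check: live-neighbor counts of every cell in the completed generation 0:
002130
003252
114240
103131
Applying B3/S23 to generation 0 with these counts gives:
000010
001100
000100
001010
which matches the target exactly.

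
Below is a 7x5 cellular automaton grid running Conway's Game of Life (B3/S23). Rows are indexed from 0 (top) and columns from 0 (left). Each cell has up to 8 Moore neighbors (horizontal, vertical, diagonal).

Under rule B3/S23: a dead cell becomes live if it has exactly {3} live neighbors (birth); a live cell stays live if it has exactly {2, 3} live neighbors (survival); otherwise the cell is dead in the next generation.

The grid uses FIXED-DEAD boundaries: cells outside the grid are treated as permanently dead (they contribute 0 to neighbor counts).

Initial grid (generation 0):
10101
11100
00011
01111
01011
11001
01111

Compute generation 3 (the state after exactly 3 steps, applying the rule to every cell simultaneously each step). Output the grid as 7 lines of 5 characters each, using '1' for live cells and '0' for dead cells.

Simulating step by step:
Generation 0 (given above): 22 live cells
Generation 1: 15 live cells
10110
10101
10001
01000
00000
10000
11111
Generation 2: 14 live cells
00110
10101
10010
00000
00000
10110
11110
Generation 3: 11 live cells
(generation 3 grid is the final answer)

Answer: 01110
00101
01010
00000
00000
10010
10010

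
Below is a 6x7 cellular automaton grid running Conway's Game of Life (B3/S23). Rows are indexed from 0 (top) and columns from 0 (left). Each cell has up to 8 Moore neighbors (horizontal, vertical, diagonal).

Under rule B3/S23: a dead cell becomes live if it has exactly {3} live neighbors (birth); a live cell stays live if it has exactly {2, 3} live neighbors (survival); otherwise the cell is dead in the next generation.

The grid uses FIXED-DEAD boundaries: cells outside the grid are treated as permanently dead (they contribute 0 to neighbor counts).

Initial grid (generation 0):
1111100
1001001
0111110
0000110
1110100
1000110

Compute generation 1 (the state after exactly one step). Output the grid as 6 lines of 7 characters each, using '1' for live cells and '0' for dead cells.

Answer: 1111100
1000000
0110001
1000000
1100000
1001110

Derivation:
Simulating step by step:
Generation 0 (given above): 22 live cells
Generation 1: 16 live cells
(generation 1 grid is the final answer)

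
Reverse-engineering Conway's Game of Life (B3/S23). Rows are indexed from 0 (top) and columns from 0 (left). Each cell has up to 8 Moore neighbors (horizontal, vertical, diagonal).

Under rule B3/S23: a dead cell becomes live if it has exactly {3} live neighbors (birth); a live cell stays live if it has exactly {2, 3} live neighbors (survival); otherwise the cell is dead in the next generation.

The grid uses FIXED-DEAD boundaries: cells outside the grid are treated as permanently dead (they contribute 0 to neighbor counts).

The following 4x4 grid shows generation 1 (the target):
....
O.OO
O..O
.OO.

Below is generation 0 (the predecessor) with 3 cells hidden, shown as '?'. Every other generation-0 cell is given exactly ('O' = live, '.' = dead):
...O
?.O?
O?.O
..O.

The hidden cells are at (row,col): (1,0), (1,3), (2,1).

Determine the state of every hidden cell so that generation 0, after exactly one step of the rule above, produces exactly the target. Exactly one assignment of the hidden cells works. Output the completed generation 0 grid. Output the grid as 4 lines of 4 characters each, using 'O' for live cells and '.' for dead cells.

Answer: ...O
O.O.
OO.O
..O.

Derivation:
Hidden generation-0 cells (in order): (1,0), (1,3), (2,1).
A hidden cell only influences target cells in its own 3x3 neighborhood. Try each of the 2^3 = 8 assignments, step the completed generation 0 forward once under B3/S23, and compare with the target:
  (1,0)=. (1,3)=. (2,1)=. -> step gives (1,0)='.' but target has 'O' -> reject
  (1,0)=. (1,3)=. (2,1)=O -> step gives (1,0)='.' but target has 'O' -> reject
  (1,0)=. (1,3)=O (2,1)=. -> step gives (0,2)='O' but target has '.' -> reject
  (1,0)=. (1,3)=O (2,1)=O -> step gives (0,2)='O' but target has '.' -> reject
  (1,0)=O (1,3)=. (2,1)=. -> step gives (1,0)='.' but target has 'O' -> reject
  (1,0)=O (1,3)=. (2,1)=O -> step reproduces the target at every cell -> ACCEPT
  (1,0)=O (1,3)=O (2,1)=. -> step gives (0,2)='O' but target has '.' -> reject
  (1,0)=O (1,3)=O (2,1)=O -> step gives (0,2)='O' but target has '.' -> reject
Unique solution: (1,0)=live, (1,3)=dead, (2,1)=live.
Check: live-neighbor counts of every cell in the completed generation 0:
1221
2433
2442
2322
Applying B3/S23 to generation 0 with these counts gives:
....
O.OO
O..O
.OO.
which matches the target exactly.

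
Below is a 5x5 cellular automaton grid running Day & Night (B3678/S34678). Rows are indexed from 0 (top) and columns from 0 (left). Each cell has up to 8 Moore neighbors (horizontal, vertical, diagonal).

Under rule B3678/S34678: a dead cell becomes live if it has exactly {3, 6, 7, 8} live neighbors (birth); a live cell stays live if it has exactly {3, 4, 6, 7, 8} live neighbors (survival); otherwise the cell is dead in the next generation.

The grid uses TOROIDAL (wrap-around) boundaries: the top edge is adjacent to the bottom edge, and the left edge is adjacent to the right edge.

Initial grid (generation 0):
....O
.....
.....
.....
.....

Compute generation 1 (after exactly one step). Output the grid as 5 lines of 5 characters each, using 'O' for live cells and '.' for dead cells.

Answer: .....
.....
.....
.....
.....

Derivation:
Simulating step by step:
Generation 0 (given above): 1 live cells
Generation 1: 0 live cells
(generation 1 grid is the final answer)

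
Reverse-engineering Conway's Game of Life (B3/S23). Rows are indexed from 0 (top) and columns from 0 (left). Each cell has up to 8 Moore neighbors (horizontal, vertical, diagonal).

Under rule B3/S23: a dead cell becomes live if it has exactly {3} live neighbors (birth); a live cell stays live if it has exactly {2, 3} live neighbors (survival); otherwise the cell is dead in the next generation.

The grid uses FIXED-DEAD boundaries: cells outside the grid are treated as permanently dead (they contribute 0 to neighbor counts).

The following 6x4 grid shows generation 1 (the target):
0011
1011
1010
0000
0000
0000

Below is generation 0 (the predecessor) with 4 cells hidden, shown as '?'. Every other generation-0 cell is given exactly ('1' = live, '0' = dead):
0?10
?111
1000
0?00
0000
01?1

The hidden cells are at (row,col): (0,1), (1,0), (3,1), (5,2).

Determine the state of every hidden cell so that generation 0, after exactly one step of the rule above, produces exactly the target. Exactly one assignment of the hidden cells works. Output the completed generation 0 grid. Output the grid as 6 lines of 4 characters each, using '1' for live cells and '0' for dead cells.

Hidden generation-0 cells (in order): (0,1), (1,0), (3,1), (5,2).
A hidden cell only influences target cells in its own 3x3 neighborhood. Try each of the 2^4 = 16 assignments, step the completed generation 0 forward once under B3/S23, and compare with the target:
  (0,1)=0 (1,0)=0 (3,1)=0 (5,2)=0 -> step gives (0,1)='1' but target has '0' -> reject
  (0,1)=0 (1,0)=0 (3,1)=0 (5,2)=1 -> step gives (0,1)='1' but target has '0' -> reject
  (0,1)=0 (1,0)=0 (3,1)=1 (5,2)=0 -> step gives (0,1)='1' but target has '0' -> reject
  (0,1)=0 (1,0)=0 (3,1)=1 (5,2)=1 -> step gives (0,1)='1' but target has '0' -> reject
  (0,1)=0 (1,0)=1 (3,1)=0 (5,2)=0 -> step reproduces the target at every cell -> ACCEPT
  (0,1)=0 (1,0)=1 (3,1)=0 (5,2)=1 -> step gives (4,2)='1' but target has '0' -> reject
  (0,1)=0 (1,0)=1 (3,1)=1 (5,2)=0 -> step gives (2,2)='0' but target has '1' -> reject
  (0,1)=0 (1,0)=1 (3,1)=1 (5,2)=1 -> step gives (2,2)='0' but target has '1' -> reject
  (0,1)=1 (1,0)=0 (3,1)=0 (5,2)=0 -> step gives (0,1)='1' but target has '0' -> reject
  (0,1)=1 (1,0)=0 (3,1)=0 (5,2)=1 -> step gives (0,1)='1' but target has '0' -> reject
  (0,1)=1 (1,0)=0 (3,1)=1 (5,2)=0 -> step gives (0,1)='1' but target has '0' -> reject
  (0,1)=1 (1,0)=0 (3,1)=1 (5,2)=1 -> step gives (0,1)='1' but target has '0' -> reject
  (0,1)=1 (1,0)=1 (3,1)=0 (5,2)=0 -> step gives (0,0)='1' but target has '0' -> reject
  (0,1)=1 (1,0)=1 (3,1)=0 (5,2)=1 -> step gives (0,0)='1' but target has '0' -> reject
  (0,1)=1 (1,0)=1 (3,1)=1 (5,2)=0 -> step gives (0,0)='1' but target has '0' -> reject
  (0,1)=1 (1,0)=1 (3,1)=1 (5,2)=1 -> step gives (0,0)='1' but target has '0' -> reject
Unique solution: (0,1)=dead, (1,0)=live, (3,1)=dead, (5,2)=dead.
Check: live-neighbor counts of every cell in the completed generation 0:
2433
2432
2432
1100
1121
1020
Applying B3/S23 to generation 0 with these counts gives:
0011
1011
1010
0000
0000
0000
which matches the target exactly.

Answer: 0010
1111
1000
0000
0000
0101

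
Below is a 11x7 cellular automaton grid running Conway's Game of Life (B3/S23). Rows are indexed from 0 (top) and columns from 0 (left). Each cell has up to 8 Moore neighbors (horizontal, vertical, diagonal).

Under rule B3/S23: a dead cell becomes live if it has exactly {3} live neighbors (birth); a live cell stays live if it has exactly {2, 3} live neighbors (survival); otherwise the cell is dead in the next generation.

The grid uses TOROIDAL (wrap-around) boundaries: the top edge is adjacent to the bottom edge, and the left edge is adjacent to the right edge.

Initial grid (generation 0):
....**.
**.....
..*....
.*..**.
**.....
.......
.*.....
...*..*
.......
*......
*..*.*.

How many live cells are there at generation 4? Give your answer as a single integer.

Simulating step by step:
Generation 0 (given above): 17 live cells
Generation 1: 16 live cells
**..**.
.*.....
*.*....
***....
**.....
**.....
.......
.......
.......
......*
.....*.
Generation 2: 17 live cells
**..***
..*...*
*.*....
..*...*
......*
**.....
.......
.......
.......
.......
*...**.
Generation 3: 18 live cells
.*.**..
..**...
*.**..*
**....*
.*....*
*......
.......
.......
.......
.......
**..*..
Generation 4: 15 live cells
**..*..
*......
...*..*
.....*.
.*....*
*......
.......
.......
.......
.......
*****..
Population at generation 4: 15

Answer: 15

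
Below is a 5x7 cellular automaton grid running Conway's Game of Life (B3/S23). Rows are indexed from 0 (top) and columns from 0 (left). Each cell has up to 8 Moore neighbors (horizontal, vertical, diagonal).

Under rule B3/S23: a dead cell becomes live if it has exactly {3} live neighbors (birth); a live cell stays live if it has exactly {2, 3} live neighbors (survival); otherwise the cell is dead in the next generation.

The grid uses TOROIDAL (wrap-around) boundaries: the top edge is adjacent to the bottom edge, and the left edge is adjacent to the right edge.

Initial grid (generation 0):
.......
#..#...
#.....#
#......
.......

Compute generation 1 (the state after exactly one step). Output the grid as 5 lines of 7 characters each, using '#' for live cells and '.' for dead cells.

Answer: .......
#.....#
##....#
#.....#
.......

Derivation:
Simulating step by step:
Generation 0 (given above): 5 live cells
Generation 1: 7 live cells
(generation 1 grid is the final answer)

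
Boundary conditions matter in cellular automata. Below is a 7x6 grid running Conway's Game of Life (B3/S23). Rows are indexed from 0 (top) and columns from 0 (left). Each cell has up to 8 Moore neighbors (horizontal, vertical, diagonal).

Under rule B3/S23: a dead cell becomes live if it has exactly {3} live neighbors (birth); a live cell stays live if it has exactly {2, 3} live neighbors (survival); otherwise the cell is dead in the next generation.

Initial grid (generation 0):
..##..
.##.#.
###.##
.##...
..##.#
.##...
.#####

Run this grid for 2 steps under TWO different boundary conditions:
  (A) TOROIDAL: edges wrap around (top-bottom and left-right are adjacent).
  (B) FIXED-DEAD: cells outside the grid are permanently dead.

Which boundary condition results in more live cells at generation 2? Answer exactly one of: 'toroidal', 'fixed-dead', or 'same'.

Answer: fixed-dead

Derivation:
Under TOROIDAL boundary, generation 2:
#...#.
#...#.
....##
....##
......
#...##
#...#.
Population = 13

Under FIXED-DEAD boundary, generation 2:
.####.
#.#..#
##....
.....#
....#.
..##..
....#.
Population = 14

Comparison: toroidal=13, fixed-dead=14 -> fixed-dead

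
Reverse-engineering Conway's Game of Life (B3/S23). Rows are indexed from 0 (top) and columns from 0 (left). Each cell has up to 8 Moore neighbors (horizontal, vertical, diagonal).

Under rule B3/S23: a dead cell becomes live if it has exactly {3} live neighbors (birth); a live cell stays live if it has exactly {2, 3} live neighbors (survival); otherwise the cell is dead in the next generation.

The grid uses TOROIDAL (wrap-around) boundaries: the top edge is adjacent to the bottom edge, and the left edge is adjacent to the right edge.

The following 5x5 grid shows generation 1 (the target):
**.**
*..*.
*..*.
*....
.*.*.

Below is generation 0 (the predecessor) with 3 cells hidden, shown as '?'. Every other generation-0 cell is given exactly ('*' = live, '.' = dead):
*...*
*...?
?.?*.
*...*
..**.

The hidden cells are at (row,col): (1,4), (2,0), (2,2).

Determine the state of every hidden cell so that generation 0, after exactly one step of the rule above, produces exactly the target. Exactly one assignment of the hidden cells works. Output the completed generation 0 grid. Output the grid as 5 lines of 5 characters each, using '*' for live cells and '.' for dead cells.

Answer: *...*
*....
*.**.
*...*
..**.

Derivation:
Hidden generation-0 cells (in order): (1,4), (2,0), (2,2).
A hidden cell only influences target cells in its own 3x3 neighborhood. Try each of the 2^3 = 8 assignments, step the completed generation 0 forward once under B3/S23, and compare with the target:
  (1,4)=. (2,0)=. (2,2)=. -> step gives (1,3)='.' but target has '*' -> reject
  (1,4)=. (2,0)=. (2,2)=* -> step gives (1,1)='*' but target has '.' -> reject
  (1,4)=. (2,0)=* (2,2)=. -> step gives (1,1)='*' but target has '.' -> reject
  (1,4)=. (2,0)=* (2,2)=* -> step reproduces the target at every cell -> ACCEPT
  (1,4)=* (2,0)=. (2,2)=. -> step gives (0,3)='.' but target has '*' -> reject
  (1,4)=* (2,0)=. (2,2)=* -> step gives (0,3)='.' but target has '*' -> reject
  (1,4)=* (2,0)=* (2,2)=. -> step gives (0,3)='.' but target has '*' -> reject
  (1,4)=* (2,0)=* (2,2)=* -> step gives (0,3)='.' but target has '*' -> reject
Unique solution: (1,4)=dead, (2,0)=live, (2,2)=live.
Check: live-neighbor counts of every cell in the completed generation 0:
23233
34235
34125
24454
43135
Applying B3/S23 to generation 0 with these counts gives:
**.**
*..*.
*..*.
*....
.*.*.
which matches the target exactly.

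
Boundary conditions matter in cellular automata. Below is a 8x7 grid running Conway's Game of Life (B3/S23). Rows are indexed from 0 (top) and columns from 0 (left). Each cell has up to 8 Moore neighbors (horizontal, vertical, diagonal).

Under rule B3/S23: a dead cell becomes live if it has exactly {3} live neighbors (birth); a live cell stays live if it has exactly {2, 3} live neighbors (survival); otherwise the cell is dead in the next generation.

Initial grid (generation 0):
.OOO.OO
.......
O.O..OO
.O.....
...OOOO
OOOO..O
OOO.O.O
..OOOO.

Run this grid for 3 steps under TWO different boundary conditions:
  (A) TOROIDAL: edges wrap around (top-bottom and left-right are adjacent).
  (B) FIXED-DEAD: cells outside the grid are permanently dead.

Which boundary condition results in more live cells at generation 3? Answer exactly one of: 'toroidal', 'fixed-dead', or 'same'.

Under TOROIDAL boundary, generation 3:
...OOO.
OOO.O..
O...O..
OO.O.O.
..OO.O.
...O.O.
.......
.......
Population = 18

Under FIXED-DEAD boundary, generation 3:
..OO...
..OOO..
OO..O..
OO.O..O
...O..O
OOOOO.O
OO....O
.......
Population = 23

Comparison: toroidal=18, fixed-dead=23 -> fixed-dead

Answer: fixed-dead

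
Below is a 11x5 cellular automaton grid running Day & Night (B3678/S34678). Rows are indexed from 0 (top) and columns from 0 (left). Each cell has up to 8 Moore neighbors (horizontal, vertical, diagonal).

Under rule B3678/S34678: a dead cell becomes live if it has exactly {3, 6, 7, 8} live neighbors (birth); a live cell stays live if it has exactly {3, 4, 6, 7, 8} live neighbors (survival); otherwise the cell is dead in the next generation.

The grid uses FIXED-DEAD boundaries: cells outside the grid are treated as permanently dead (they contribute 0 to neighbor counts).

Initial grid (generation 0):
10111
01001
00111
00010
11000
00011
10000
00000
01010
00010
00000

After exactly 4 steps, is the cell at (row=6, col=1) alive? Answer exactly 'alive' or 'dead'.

Answer: dead

Derivation:
Simulating step by step:
Generation 0 (given above): 18 live cells
Generation 1: 18 live cells
01010
01011
00111
01011
00111
11000
00000
00000
00100
00100
00000
Generation 2: 13 live cells
00001
00101
01010
00110
10111
00110
00000
00000
00000
00000
00000
Generation 3: 9 live cells
00010
00000
00011
00000
00011
01111
00000
00000
00000
00000
00000
Generation 4: 9 live cells
00000
00011
00000
00000
00011
00111
00110
00000
00000
00000
00000

Cell (6,1) at generation 4: 0 -> dead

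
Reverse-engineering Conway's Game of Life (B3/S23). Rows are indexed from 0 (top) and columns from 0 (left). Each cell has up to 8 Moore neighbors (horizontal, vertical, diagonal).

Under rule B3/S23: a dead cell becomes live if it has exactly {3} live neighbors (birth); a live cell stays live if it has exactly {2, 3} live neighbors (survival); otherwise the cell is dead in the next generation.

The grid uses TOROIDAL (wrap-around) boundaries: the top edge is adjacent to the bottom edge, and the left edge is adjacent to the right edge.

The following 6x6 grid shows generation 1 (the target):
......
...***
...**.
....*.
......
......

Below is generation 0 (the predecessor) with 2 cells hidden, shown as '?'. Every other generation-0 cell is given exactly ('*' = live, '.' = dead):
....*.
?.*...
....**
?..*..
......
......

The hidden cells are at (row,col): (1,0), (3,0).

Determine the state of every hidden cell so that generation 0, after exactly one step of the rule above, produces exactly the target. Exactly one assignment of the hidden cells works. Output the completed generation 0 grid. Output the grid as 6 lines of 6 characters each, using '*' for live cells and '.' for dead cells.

Answer: ....*.
..*...
....**
...*..
......
......

Derivation:
Hidden generation-0 cells (in order): (1,0), (3,0).
A hidden cell only influences target cells in its own 3x3 neighborhood. Try each of the 2^2 = 4 assignments, step the completed generation 0 forward once under B3/S23, and compare with the target:
  (1,0)=. (3,0)=. -> step reproduces the target at every cell -> ACCEPT
  (1,0)=. (3,0)=* -> step gives (2,5)='*' but target has '.' -> reject
  (1,0)=* (3,0)=. -> step gives (1,5)='.' but target has '*' -> reject
  (1,0)=* (3,0)=* -> step gives (1,5)='.' but target has '*' -> reject
Unique solution: (1,0)=dead, (3,0)=dead.
Check: live-neighbor counts of every cell in the completed generation 0:
011201
110333
112321
101132
001110
000111
Applying B3/S23 to generation 0 with these counts gives:
......
...***
...**.
....*.
......
......
which matches the target exactly.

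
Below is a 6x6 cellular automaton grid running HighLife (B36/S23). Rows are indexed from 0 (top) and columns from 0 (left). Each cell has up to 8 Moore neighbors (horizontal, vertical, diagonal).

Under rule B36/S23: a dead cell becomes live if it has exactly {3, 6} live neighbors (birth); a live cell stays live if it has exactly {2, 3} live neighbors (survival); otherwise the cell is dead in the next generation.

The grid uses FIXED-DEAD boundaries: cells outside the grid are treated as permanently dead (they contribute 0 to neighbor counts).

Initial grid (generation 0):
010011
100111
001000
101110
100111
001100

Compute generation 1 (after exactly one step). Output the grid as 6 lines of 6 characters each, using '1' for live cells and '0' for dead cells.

Answer: 000101
011101
001101
001001
000001
001100

Derivation:
Simulating step by step:
Generation 0 (given above): 18 live cells
Generation 1: 14 live cells
(generation 1 grid is the final answer)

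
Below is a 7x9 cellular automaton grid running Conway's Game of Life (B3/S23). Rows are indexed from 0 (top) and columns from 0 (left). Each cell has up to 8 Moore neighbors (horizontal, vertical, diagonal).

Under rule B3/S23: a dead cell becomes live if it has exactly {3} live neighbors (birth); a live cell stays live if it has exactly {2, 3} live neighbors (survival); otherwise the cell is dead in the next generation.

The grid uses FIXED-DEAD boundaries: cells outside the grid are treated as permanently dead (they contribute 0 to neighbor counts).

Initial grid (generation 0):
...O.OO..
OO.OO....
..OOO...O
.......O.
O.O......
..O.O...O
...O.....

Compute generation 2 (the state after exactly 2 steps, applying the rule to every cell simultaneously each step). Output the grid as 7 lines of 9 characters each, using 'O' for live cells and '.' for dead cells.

Answer: ..O......
.O..O....
O..O.....
O........
O..O.....
.O.O.....
..O......

Derivation:
Simulating step by step:
Generation 0 (given above): 18 live cells
Generation 1: 14 live cells
..OO.O...
.O.......
.OO.O....
.OO......
.O.O.....
.OO......
...O.....
Generation 2: 11 live cells
(generation 2 grid is the final answer)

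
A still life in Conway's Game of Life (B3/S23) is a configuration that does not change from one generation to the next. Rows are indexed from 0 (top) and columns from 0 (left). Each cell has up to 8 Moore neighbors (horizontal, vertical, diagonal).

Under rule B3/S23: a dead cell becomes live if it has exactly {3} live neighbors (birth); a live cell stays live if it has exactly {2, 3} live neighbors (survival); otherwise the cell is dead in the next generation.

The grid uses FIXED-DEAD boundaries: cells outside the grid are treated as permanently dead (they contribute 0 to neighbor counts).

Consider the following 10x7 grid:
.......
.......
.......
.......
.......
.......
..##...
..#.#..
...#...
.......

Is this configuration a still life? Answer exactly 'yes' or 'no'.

Compute generation 1 and compare to generation 0 (given above):
Generation 1:
.......
.......
.......
.......
.......
.......
..##...
..#.#..
...#...
.......
The grids are IDENTICAL -> still life.

Answer: yes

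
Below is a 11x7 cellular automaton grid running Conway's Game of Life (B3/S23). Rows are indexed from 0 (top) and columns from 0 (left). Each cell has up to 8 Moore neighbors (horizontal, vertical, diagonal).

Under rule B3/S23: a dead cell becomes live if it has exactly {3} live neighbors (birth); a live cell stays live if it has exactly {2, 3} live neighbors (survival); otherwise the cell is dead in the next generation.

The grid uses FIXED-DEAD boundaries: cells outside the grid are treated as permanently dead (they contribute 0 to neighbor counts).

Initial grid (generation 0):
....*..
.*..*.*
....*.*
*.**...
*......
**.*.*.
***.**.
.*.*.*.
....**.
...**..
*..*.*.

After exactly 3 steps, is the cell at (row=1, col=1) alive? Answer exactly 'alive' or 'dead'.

Simulating step by step:
Generation 0 (given above): 29 live cells
Generation 1: 23 live cells
.....*.
...**..
.**.*..
.*.*...
*..**..
...*.*.
.....**
**.*..*
..*..*.
...*...
...*...
Generation 2: 27 live cells
....*..
..****.
.*..*..
**.....
...*...
...*.**
..*..**
.**.*.*
.****..
..***..
.......
Generation 3: 24 live cells
....**.
..*..*.
**..**.
***....
..*.*..
..**.**
.**....
....*.*
.......
.*..*..
...*...

Cell (1,1) at generation 3: 0 -> dead

Answer: dead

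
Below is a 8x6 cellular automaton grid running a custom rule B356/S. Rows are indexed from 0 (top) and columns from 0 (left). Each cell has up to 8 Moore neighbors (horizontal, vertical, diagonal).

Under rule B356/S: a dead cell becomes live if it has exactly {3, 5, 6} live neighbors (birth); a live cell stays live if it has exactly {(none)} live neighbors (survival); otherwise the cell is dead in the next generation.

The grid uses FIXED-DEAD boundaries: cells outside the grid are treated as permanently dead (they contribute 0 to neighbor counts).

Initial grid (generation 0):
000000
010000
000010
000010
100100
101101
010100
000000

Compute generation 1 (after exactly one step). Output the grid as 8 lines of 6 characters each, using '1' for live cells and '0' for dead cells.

Simulating step by step:
Generation 0 (given above): 11 live cells
Generation 1: 4 live cells
(generation 1 grid is the final answer)

Answer: 000000
000000
000000
000100
011000
000000
000010
000000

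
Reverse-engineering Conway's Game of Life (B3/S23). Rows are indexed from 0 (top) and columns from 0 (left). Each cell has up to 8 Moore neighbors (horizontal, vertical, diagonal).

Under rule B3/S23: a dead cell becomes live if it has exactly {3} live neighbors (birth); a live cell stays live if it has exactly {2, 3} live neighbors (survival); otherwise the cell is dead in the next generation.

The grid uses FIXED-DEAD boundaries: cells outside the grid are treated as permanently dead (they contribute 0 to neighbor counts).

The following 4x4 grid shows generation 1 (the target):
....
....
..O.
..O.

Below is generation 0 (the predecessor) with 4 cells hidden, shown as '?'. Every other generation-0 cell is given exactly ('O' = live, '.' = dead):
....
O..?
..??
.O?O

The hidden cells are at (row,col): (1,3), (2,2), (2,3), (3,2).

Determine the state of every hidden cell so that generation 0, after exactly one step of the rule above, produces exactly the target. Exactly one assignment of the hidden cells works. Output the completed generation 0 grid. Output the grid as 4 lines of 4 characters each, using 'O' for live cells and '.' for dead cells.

Hidden generation-0 cells (in order): (1,3), (2,2), (2,3), (3,2).
A hidden cell only influences target cells in its own 3x3 neighborhood. Try each of the 2^4 = 16 assignments, step the completed generation 0 forward once under B3/S23, and compare with the target:
  (1,3)=. (2,2)=. (2,3)=. (3,2)=. -> step gives (2,2)='.' but target has 'O' -> reject
  (1,3)=. (2,2)=. (2,3)=. (3,2)=O -> step gives (2,1)='O' but target has '.' -> reject
  (1,3)=. (2,2)=. (2,3)=O (3,2)=. -> step reproduces the target at every cell -> ACCEPT
  (1,3)=. (2,2)=. (2,3)=O (3,2)=O -> step gives (2,1)='O' but target has '.' -> reject
  (1,3)=. (2,2)=O (2,3)=. (3,2)=. -> step gives (2,1)='O' but target has '.' -> reject
  (1,3)=. (2,2)=O (2,3)=. (3,2)=O -> step gives (2,3)='O' but target has '.' -> reject
  (1,3)=. (2,2)=O (2,3)=O (3,2)=. -> step gives (2,1)='O' but target has '.' -> reject
  (1,3)=. (2,2)=O (2,3)=O (3,2)=O -> step gives (2,2)='.' but target has 'O' -> reject
  (1,3)=O (2,2)=. (2,3)=. (3,2)=. -> step gives (3,2)='.' but target has 'O' -> reject
  (1,3)=O (2,2)=. (2,3)=. (3,2)=O -> step gives (2,1)='O' but target has '.' -> reject
  (1,3)=O (2,2)=. (2,3)=O (3,2)=. -> step gives (2,2)='.' but target has 'O' -> reject
  (1,3)=O (2,2)=. (2,3)=O (3,2)=O -> step gives (2,1)='O' but target has '.' -> reject
  (1,3)=O (2,2)=O (2,3)=. (3,2)=. -> step gives (2,1)='O' but target has '.' -> reject
  (1,3)=O (2,2)=O (2,3)=. (3,2)=O -> step gives (2,2)='.' but target has 'O' -> reject
  (1,3)=O (2,2)=O (2,3)=O (3,2)=. -> step gives (1,2)='O' but target has '.' -> reject
  (1,3)=O (2,2)=O (2,3)=O (3,2)=O -> step gives (1,2)='O' but target has '.' -> reject
Unique solution: (1,3)=dead, (2,2)=dead, (2,3)=live, (3,2)=dead.
Check: live-neighbor counts of every cell in the completed generation 0:
1100
0111
2231
1031
Applying B3/S23 to generation 0 with these counts gives:
....
....
..O.
..O.
which matches the target exactly.

Answer: ....
O...
...O
.O.O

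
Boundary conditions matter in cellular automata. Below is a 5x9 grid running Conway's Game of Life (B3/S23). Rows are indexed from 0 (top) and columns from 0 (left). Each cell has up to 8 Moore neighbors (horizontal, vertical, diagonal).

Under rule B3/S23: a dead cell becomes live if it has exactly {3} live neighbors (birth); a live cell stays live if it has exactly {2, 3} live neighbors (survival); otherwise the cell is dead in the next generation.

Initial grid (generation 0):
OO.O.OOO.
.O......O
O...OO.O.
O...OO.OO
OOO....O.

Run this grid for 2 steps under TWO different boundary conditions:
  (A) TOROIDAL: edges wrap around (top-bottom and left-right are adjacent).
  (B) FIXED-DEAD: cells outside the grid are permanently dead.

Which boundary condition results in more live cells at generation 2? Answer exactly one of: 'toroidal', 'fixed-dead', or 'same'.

Answer: fixed-dead

Derivation:
Under TOROIDAL boundary, generation 2:
.O.O.....
.OO..O.O.
.O...O...
.....O...
..OO.O.O.
Population = 13

Under FIXED-DEAD boundary, generation 2:
O.O....O.
...O.O..O
O....O.O.
..OO.....
OO..OOO.O
Population = 17

Comparison: toroidal=13, fixed-dead=17 -> fixed-dead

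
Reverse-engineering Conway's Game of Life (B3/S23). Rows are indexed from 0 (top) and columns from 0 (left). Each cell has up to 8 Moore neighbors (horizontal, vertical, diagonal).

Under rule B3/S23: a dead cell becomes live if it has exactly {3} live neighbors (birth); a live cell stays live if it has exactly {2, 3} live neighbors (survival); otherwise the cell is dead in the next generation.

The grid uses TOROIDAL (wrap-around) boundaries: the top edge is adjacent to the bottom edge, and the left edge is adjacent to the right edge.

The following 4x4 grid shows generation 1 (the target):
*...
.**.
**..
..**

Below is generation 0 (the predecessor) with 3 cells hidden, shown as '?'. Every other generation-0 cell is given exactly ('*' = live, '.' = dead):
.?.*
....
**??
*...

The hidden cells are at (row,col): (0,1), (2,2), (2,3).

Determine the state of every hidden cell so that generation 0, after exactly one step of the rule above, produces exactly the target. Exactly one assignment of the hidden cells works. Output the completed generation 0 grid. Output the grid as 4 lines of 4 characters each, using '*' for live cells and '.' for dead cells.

Hidden generation-0 cells (in order): (0,1), (2,2), (2,3).
A hidden cell only influences target cells in its own 3x3 neighborhood. Try each of the 2^3 = 8 assignments, step the completed generation 0 forward once under B3/S23, and compare with the target:
  (0,1)=. (2,2)=. (2,3)=. -> step gives (0,0)='.' but target has '*' -> reject
  (0,1)=. (2,2)=. (2,3)=* -> step gives (0,0)='.' but target has '*' -> reject
  (0,1)=. (2,2)=* (2,3)=. -> step gives (0,0)='.' but target has '*' -> reject
  (0,1)=. (2,2)=* (2,3)=* -> step gives (0,0)='.' but target has '*' -> reject
  (0,1)=* (2,2)=. (2,3)=. -> step reproduces the target at every cell -> ACCEPT
  (0,1)=* (2,2)=. (2,3)=* -> step gives (1,2)='.' but target has '*' -> reject
  (0,1)=* (2,2)=* (2,3)=. -> step gives (1,1)='.' but target has '*' -> reject
  (0,1)=* (2,2)=* (2,3)=* -> step gives (1,1)='.' but target has '*' -> reject
Unique solution: (0,1)=live, (2,2)=dead, (2,3)=dead.
Check: live-neighbor counts of every cell in the completed generation 0:
3121
4332
2212
4433
Applying B3/S23 to generation 0 with these counts gives:
*...
.**.
**..
..**
which matches the target exactly.

Answer: .*.*
....
**..
*...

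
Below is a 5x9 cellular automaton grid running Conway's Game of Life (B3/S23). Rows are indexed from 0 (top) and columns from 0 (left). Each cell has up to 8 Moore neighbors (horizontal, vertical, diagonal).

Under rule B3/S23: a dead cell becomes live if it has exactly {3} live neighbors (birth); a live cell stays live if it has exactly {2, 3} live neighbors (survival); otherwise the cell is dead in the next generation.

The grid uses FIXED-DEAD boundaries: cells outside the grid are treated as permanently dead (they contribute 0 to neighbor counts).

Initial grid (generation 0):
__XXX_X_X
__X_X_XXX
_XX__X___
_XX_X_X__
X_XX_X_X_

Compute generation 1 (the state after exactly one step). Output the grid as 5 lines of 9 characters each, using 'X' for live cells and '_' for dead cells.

Answer: __X_X_X_X
____X_X_X
____X____
X___X_X__
__XXXXX__

Derivation:
Simulating step by step:
Generation 0 (given above): 22 live cells
Generation 1: 16 live cells
(generation 1 grid is the final answer)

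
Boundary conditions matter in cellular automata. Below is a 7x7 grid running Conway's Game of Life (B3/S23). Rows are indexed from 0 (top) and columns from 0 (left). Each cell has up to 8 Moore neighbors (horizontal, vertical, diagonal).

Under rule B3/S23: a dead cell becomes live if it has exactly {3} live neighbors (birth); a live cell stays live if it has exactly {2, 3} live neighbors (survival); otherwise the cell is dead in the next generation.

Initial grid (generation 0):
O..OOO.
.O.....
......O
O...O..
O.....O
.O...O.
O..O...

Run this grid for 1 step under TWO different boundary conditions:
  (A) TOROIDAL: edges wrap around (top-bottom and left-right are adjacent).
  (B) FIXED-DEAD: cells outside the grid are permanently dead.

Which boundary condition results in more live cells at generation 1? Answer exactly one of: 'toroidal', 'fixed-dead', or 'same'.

Answer: toroidal

Derivation:
Under TOROIDAL boundary, generation 1:
OOOOO.O
O...OOO
O......
O....O.
OO...OO
.O.....
OOOO.O.
Population = 23

Under FIXED-DEAD boundary, generation 1:
....O..
....OO.
.......
.....O.
OO...O.
OO.....
.......
Population = 9

Comparison: toroidal=23, fixed-dead=9 -> toroidal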